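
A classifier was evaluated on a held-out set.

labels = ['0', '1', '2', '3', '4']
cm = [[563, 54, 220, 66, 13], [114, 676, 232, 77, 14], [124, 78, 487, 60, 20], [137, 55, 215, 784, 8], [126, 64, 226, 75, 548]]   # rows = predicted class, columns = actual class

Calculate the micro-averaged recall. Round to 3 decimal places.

Micro-averaging pools counts across classes: ΣTP=3058, ΣFP=1978, ΣFN=1978.
Micro-recall = TP/(TP+FN) on pooled counts = 0.607 (equals overall accuracy in single-label multiclass).

0.607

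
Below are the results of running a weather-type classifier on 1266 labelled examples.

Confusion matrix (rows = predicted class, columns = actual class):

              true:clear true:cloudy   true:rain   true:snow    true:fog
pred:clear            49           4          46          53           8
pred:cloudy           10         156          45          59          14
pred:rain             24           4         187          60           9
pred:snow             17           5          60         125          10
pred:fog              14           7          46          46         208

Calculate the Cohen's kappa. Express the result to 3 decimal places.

0.461

Observed agreement pₒ = trace/N = 725/1266 = 0.5727
Expected agreement pₑ = Σ (rowᵢ·colᵢ)/N² = (114·160 + 176·284 + 384·284 + 343·217 + 249·321)/1266² = 0.2069
κ = (pₒ − pₑ)/(1 − pₑ) = (0.5727 − 0.2069)/(1 − 0.2069) = 0.461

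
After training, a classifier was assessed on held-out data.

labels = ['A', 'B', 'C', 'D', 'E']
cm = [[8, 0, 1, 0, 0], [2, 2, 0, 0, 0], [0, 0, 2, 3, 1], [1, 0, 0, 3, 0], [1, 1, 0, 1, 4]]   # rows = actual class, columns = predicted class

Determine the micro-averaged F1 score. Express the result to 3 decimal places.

0.633

Micro-averaging pools counts across classes: ΣTP=19, ΣFP=11, ΣFN=11.
Micro-F1 score = 2·TP/(2·TP+FP+FN) on pooled counts = 0.633 (equals overall accuracy in single-label multiclass).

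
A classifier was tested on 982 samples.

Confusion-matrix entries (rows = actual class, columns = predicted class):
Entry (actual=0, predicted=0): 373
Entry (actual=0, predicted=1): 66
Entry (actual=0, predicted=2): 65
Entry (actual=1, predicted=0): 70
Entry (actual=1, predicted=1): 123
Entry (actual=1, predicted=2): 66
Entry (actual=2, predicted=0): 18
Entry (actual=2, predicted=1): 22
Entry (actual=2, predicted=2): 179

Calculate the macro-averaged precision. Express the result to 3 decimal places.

0.656

Per-class precision (TP/(TP+FP)):
  0: TP=373, FP=70+18=88 → 373/461 = 0.8091
  1: TP=123, FP=66+22=88 → 123/211 = 0.5829
  2: TP=179, FP=65+66=131 → 179/310 = 0.5774
Macro-precision = mean = (0.8091 + 0.5829 + 0.5774) / 3 = 0.656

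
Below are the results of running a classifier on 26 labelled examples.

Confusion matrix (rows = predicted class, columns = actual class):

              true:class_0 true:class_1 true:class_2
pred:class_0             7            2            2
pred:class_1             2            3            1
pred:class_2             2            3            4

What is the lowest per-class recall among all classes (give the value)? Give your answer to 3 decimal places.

0.375

Per-class recall (TP/(TP+FN)):
  class_0: TP=7, FN=2+2=4 → 7/11 = 0.6364
  class_1: TP=3, FN=2+3=5 → 3/8 = 0.3750
  class_2: TP=4, FN=2+1=3 → 4/7 = 0.5714
Lowest is class 'class_1' with recall = 0.375.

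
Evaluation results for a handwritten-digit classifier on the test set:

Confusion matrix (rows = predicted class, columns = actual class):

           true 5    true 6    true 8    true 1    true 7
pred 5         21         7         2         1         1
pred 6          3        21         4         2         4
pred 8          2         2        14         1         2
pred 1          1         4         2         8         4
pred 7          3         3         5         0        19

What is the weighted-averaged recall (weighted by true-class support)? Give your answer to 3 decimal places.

Per-class recall (TP/(TP+FN)):
  5: TP=21, FN=3+2+1+3=9 → 21/30 = 0.7000
  6: TP=21, FN=7+2+4+3=16 → 21/37 = 0.5676
  8: TP=14, FN=2+4+2+5=13 → 14/27 = 0.5185
  1: TP=8, FN=1+2+1+0=4 → 8/12 = 0.6667
  7: TP=19, FN=1+4+2+4=11 → 19/30 = 0.6333
Weighted-recall = Σ (supportᵢ/N)·recallᵢ with N=136: (30/136)·0.7000 + (37/136)·0.5676 + (27/136)·0.5185 + (12/136)·0.6667 + (30/136)·0.6333 = 0.610

0.610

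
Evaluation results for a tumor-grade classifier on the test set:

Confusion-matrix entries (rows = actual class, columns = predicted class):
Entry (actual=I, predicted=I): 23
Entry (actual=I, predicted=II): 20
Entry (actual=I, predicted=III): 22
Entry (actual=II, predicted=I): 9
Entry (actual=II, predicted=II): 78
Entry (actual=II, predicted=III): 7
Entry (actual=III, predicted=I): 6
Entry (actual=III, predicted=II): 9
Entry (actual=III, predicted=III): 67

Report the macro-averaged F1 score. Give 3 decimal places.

0.659

Per-class F1 score (2·TP/(2·TP+FP+FN)):
  I: TP=23, FP=9+6=15, FN=20+22=42 → 46/103 = 0.4466
  II: TP=78, FP=20+9=29, FN=9+7=16 → 156/201 = 0.7761
  III: TP=67, FP=22+7=29, FN=6+9=15 → 134/178 = 0.7528
Macro-F1 score = mean = (0.4466 + 0.7761 + 0.7528) / 3 = 0.659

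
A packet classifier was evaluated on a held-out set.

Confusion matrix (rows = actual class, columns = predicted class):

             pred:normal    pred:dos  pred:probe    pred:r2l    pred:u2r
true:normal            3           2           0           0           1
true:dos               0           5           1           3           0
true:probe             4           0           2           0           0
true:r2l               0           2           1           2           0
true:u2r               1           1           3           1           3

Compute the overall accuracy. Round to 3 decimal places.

Accuracy = trace / total = (3+5+2+2+3=15) / 35 = 15/35 = 0.429

0.429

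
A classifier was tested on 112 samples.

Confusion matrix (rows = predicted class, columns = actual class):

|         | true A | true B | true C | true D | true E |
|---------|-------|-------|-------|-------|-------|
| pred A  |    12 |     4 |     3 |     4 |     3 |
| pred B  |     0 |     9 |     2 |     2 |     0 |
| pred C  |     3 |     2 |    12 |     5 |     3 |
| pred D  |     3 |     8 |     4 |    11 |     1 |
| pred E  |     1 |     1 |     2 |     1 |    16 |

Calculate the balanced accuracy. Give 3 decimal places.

0.540

Balanced accuracy = mean of per-class recall.
  A: recall = 12/19 = 0.6316
  B: recall = 9/24 = 0.3750
  C: recall = 12/23 = 0.5217
  D: recall = 11/23 = 0.4783
  E: recall = 16/23 = 0.6957
Mean = (0.6316 + 0.3750 + 0.5217 + 0.4783 + 0.6957) / 5 = 0.540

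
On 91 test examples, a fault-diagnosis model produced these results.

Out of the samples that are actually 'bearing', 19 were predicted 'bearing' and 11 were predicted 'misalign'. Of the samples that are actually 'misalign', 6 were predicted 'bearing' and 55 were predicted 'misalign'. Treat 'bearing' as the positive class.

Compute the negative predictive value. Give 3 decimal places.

0.833

NPV = TN/(TN+FN) = 55/(55+11) = 0.833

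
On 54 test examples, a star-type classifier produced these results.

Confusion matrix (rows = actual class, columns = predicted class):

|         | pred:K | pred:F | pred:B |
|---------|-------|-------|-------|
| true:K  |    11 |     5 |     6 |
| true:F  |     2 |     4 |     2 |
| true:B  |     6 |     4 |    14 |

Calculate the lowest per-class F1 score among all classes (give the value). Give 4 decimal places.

0.3810

Per-class F1 score (2·TP/(2·TP+FP+FN)):
  K: TP=11, FP=2+6=8, FN=5+6=11 → 22/41 = 0.53659
  F: TP=4, FP=5+4=9, FN=2+2=4 → 8/21 = 0.38095
  B: TP=14, FP=6+2=8, FN=6+4=10 → 28/46 = 0.60870
Lowest is class 'F' with F1 score = 0.3810.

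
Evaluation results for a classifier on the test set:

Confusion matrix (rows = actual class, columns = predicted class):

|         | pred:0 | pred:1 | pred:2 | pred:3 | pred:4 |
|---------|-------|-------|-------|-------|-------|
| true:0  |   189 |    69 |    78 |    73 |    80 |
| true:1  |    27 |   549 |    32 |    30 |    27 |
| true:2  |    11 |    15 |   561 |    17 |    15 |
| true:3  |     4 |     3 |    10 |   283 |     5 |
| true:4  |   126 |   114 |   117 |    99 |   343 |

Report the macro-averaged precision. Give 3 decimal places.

0.652

Per-class precision (TP/(TP+FP)):
  0: TP=189, FP=27+11+4+126=168 → 189/357 = 0.5294
  1: TP=549, FP=69+15+3+114=201 → 549/750 = 0.7320
  2: TP=561, FP=78+32+10+117=237 → 561/798 = 0.7030
  3: TP=283, FP=73+30+17+99=219 → 283/502 = 0.5637
  4: TP=343, FP=80+27+15+5=127 → 343/470 = 0.7298
Macro-precision = mean = (0.5294 + 0.7320 + 0.7030 + 0.5637 + 0.7298) / 5 = 0.652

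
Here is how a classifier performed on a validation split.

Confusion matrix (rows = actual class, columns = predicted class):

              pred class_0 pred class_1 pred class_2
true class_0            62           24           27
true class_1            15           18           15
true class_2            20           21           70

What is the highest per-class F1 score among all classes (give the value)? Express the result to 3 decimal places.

Per-class F1 score (2·TP/(2·TP+FP+FN)):
  class_0: TP=62, FP=15+20=35, FN=24+27=51 → 124/210 = 0.5905
  class_1: TP=18, FP=24+21=45, FN=15+15=30 → 36/111 = 0.3243
  class_2: TP=70, FP=27+15=42, FN=20+21=41 → 140/223 = 0.6278
Highest is class 'class_2' with F1 score = 0.628.

0.628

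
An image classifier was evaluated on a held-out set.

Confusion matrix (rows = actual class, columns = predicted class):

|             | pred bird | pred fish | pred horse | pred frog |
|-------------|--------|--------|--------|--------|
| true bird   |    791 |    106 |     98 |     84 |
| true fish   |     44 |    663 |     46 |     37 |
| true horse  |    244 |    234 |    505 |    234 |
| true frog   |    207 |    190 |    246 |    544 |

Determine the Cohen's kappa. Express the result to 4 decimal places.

Observed agreement pₒ = trace/N = 2503/4273 = 0.58577
Expected agreement pₑ = Σ (rowᵢ·colᵢ)/N² = (1079·1286 + 790·1193 + 1217·895 + 1187·899)/4273² = 0.24571
κ = (pₒ − pₑ)/(1 − pₑ) = (0.58577 − 0.24571)/(1 − 0.24571) = 0.4508

0.4508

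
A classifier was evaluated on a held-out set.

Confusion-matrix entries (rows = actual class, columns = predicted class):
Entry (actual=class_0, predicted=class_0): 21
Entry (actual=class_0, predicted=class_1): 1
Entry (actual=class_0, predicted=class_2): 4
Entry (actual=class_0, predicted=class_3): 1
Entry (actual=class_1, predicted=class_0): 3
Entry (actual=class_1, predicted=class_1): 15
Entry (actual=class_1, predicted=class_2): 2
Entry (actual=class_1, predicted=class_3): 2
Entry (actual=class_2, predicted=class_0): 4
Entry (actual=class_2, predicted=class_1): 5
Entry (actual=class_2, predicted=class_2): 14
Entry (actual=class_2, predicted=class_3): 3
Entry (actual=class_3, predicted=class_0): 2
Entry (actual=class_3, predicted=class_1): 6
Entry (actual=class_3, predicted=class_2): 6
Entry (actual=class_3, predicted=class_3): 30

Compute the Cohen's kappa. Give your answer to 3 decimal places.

0.558

Observed agreement pₒ = trace/N = 80/119 = 0.6723
Expected agreement pₑ = Σ (rowᵢ·colᵢ)/N² = (27·30 + 22·27 + 26·26 + 44·36)/119² = 0.2587
κ = (pₒ − pₑ)/(1 − pₑ) = (0.6723 − 0.2587)/(1 − 0.2587) = 0.558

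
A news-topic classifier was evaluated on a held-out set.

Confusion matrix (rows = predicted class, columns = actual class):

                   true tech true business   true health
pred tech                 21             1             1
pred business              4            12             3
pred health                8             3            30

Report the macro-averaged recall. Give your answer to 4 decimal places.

Per-class recall (TP/(TP+FN)):
  tech: TP=21, FN=4+8=12 → 21/33 = 0.63636
  business: TP=12, FN=1+3=4 → 12/16 = 0.75000
  health: TP=30, FN=1+3=4 → 30/34 = 0.88235
Macro-recall = mean = (0.63636 + 0.75000 + 0.88235) / 3 = 0.7562

0.7562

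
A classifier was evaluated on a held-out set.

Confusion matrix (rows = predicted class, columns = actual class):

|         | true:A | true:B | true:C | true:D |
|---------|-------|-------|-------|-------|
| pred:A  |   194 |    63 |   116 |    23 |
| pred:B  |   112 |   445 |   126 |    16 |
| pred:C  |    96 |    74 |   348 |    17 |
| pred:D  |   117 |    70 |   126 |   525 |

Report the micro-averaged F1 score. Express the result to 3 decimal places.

0.613

Micro-averaging pools counts across classes: ΣTP=1512, ΣFP=956, ΣFN=956.
Micro-F1 score = 2·TP/(2·TP+FP+FN) on pooled counts = 0.613 (equals overall accuracy in single-label multiclass).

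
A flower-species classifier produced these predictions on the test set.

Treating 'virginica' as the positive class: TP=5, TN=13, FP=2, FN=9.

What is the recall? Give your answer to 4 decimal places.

0.3571

Recall = TP/(TP+FN) = 5/(5+9) = 5/14 = 0.3571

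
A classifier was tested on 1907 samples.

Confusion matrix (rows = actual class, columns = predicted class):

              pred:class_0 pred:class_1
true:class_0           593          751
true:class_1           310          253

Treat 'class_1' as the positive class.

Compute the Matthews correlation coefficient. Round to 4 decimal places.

MCC = (TP·TN − FP·FN) / √((TP+FP)(TP+FN)(TN+FP)(TN+FN))
Numerator = 253·593 − 751·310 = -82781
Denominator = √(1004·563·1344·903) = √686007915264 = 828255.9479
MCC = -82781 / 828255.9479 = -0.0999

-0.0999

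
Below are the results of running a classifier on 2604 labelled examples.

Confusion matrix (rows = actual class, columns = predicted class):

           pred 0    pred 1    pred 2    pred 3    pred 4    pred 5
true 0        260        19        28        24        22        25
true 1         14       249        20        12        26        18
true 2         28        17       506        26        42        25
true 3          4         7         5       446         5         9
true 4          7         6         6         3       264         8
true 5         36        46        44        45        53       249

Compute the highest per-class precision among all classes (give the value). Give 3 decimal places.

0.831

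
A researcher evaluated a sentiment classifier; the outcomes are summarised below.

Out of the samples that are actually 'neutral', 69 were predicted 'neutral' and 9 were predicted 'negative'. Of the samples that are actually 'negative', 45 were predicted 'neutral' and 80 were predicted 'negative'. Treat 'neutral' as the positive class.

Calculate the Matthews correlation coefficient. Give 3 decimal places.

0.514

MCC = (TP·TN − FP·FN) / √((TP+FP)(TP+FN)(TN+FP)(TN+FN))
Numerator = 69·80 − 45·9 = 5115
Denominator = √(114·78·125·89) = √98923500 = 9946.0294
MCC = 5115 / 9946.0294 = 0.514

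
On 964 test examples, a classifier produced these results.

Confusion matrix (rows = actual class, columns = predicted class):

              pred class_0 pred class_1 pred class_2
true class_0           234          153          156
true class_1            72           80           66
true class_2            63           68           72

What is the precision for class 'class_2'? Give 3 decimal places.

Treat 'class_2' as positive and all other classes as negative.
precision = TP/(TP+FP).
class_2: TP=72, FP=156+66=222 → 72/294 = 0.2449

0.245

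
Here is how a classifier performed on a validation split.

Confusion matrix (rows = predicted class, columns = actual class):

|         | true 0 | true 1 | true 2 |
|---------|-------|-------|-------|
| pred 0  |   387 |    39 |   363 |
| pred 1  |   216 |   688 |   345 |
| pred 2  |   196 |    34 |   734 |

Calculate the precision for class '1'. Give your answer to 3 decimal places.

Take TP from the diagonal, FP from the rest of the '1' prediction marginal, FN from the rest of the '1' actual marginal.
precision = TP/(TP+FP).
1: TP=688, FP=216+345=561 → 688/1249 = 0.5508

0.551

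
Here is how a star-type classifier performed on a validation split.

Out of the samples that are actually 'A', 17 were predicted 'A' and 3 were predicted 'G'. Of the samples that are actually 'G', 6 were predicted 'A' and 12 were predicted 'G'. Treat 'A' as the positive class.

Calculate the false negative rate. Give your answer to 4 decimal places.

FNR = FN/(FN+TP) = 3/(3+17) = 0.1500

0.1500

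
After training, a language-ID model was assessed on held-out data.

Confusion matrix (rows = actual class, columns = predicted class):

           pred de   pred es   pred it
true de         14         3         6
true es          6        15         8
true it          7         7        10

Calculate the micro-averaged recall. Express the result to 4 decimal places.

0.5132

Micro-averaging pools counts across classes: ΣTP=39, ΣFP=37, ΣFN=37.
Micro-recall = TP/(TP+FN) on pooled counts = 0.5132 (equals overall accuracy in single-label multiclass).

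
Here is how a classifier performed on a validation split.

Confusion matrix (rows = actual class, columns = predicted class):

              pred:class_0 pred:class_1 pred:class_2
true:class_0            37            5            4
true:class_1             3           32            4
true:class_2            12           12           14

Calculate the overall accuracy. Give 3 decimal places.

0.675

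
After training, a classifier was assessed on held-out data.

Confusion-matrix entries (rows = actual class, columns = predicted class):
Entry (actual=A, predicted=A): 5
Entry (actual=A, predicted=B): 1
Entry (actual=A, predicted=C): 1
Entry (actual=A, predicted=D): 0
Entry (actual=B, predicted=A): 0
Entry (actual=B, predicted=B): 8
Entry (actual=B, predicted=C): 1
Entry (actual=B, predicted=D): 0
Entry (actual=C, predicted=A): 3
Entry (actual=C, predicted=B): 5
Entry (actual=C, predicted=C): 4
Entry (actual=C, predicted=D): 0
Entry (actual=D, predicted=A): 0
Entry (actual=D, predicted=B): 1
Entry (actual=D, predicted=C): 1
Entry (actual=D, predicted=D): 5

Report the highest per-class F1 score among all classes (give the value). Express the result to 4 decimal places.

Per-class F1 score (2·TP/(2·TP+FP+FN)):
  A: TP=5, FP=0+3+0=3, FN=1+1+0=2 → 10/15 = 0.66667
  B: TP=8, FP=1+5+1=7, FN=0+1+0=1 → 16/24 = 0.66667
  C: TP=4, FP=1+1+1=3, FN=3+5+0=8 → 8/19 = 0.42105
  D: TP=5, FP=0+0+0=0, FN=0+1+1=2 → 10/12 = 0.83333
Highest is class 'D' with F1 score = 0.8333.

0.8333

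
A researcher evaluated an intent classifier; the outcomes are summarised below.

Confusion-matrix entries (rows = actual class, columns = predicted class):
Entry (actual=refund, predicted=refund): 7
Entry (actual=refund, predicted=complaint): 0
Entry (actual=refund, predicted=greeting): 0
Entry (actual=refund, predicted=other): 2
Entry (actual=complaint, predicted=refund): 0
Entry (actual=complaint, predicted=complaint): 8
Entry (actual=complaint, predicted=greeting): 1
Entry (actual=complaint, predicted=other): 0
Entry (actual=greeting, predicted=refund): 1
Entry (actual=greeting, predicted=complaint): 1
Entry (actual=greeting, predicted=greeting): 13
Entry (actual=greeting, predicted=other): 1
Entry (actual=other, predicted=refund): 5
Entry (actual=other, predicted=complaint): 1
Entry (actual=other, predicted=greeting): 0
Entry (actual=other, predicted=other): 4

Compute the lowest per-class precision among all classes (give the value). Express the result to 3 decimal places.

0.538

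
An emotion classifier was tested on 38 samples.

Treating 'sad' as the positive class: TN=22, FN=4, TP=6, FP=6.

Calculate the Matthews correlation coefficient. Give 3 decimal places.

MCC = (TP·TN − FP·FN) / √((TP+FP)(TP+FN)(TN+FP)(TN+FN))
Numerator = 6·22 − 6·4 = 108
Denominator = √(12·10·28·26) = √87360 = 295.5673
MCC = 108 / 295.5673 = 0.365

0.365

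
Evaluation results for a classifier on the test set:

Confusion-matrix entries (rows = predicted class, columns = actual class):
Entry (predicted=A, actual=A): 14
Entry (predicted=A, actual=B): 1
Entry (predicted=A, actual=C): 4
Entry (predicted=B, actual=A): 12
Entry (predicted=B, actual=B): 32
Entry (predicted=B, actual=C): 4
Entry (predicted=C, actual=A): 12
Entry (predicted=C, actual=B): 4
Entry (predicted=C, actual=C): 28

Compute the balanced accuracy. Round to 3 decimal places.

0.670

Balanced accuracy = mean of per-class recall.
  A: recall = 14/38 = 0.3684
  B: recall = 32/37 = 0.8649
  C: recall = 28/36 = 0.7778
Mean = (0.3684 + 0.8649 + 0.7778) / 3 = 0.670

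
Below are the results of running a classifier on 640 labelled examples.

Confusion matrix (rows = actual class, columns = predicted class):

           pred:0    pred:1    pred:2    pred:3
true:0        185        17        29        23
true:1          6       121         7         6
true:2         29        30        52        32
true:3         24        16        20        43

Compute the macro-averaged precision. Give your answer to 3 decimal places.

Per-class precision (TP/(TP+FP)):
  0: TP=185, FP=6+29+24=59 → 185/244 = 0.7582
  1: TP=121, FP=17+30+16=63 → 121/184 = 0.6576
  2: TP=52, FP=29+7+20=56 → 52/108 = 0.4815
  3: TP=43, FP=23+6+32=61 → 43/104 = 0.4135
Macro-precision = mean = (0.7582 + 0.6576 + 0.4815 + 0.4135) / 4 = 0.578

0.578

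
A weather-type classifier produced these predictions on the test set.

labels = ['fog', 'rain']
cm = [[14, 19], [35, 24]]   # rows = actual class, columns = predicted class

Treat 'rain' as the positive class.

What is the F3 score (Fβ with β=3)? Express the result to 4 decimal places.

0.4181

Fβ = (1+β²)·TP / ((1+β²)·TP + β²·FN + FP), with β²=9
= 10·24 / (10·24 + 9·35 + 19) = 0.4181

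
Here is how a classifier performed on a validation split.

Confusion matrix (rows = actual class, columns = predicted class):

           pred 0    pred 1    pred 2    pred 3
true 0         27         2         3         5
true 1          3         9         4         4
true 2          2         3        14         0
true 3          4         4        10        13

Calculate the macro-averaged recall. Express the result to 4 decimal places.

0.5840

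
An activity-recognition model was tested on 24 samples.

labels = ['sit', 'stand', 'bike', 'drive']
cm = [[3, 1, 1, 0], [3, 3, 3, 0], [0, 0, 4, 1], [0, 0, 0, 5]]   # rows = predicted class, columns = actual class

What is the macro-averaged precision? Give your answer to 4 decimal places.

0.6833

Per-class precision (TP/(TP+FP)):
  sit: TP=3, FP=1+1+0=2 → 3/5 = 0.60000
  stand: TP=3, FP=3+3+0=6 → 3/9 = 0.33333
  bike: TP=4, FP=0+0+1=1 → 4/5 = 0.80000
  drive: TP=5, FP=0+0+0=0 → 5/5 = 1.00000
Macro-precision = mean = (0.60000 + 0.33333 + 0.80000 + 1.00000) / 4 = 0.6833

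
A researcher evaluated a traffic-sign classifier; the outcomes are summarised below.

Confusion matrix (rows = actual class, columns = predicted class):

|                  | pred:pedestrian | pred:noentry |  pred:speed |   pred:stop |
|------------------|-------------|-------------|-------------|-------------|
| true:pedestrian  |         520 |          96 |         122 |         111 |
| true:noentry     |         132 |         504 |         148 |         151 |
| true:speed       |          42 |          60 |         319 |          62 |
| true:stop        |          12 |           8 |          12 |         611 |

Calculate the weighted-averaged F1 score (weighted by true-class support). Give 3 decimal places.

Per-class F1 score (2·TP/(2·TP+FP+FN)):
  pedestrian: TP=520, FP=132+42+12=186, FN=96+122+111=329 → 1040/1555 = 0.6688
  noentry: TP=504, FP=96+60+8=164, FN=132+148+151=431 → 1008/1603 = 0.6288
  speed: TP=319, FP=122+148+12=282, FN=42+60+62=164 → 638/1084 = 0.5886
  stop: TP=611, FP=111+151+62=324, FN=12+8+12=32 → 1222/1578 = 0.7744
Weighted-F1 score = Σ (supportᵢ/N)·F1 scoreᵢ with N=2910: (849/2910)·0.6688 + (935/2910)·0.6288 + (483/2910)·0.5886 + (643/2910)·0.7744 = 0.666

0.666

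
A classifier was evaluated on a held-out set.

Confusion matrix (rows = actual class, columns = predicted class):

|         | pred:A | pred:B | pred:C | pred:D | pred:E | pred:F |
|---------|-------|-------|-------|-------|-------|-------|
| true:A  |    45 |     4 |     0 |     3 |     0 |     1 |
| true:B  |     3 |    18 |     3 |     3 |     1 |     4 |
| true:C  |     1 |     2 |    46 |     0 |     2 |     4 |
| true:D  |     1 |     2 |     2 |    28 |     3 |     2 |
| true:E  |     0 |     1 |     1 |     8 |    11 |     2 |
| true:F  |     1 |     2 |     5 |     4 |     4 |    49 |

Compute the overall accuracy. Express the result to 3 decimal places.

0.741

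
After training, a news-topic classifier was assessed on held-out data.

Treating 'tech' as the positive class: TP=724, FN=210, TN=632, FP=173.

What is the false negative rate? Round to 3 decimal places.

0.225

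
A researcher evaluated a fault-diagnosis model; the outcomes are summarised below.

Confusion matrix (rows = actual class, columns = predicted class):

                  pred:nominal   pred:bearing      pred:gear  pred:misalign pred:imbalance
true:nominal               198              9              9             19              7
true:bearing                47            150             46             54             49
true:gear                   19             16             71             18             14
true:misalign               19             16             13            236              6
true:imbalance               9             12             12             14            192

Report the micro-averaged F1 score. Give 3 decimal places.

Micro-averaging pools counts across classes: ΣTP=847, ΣFP=408, ΣFN=408.
Micro-F1 score = 2·TP/(2·TP+FP+FN) on pooled counts = 0.675 (equals overall accuracy in single-label multiclass).

0.675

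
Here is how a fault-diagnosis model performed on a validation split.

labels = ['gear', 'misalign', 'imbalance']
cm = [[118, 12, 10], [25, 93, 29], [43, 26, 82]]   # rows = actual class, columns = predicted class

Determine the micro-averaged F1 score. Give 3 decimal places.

0.669

Micro-averaging pools counts across classes: ΣTP=293, ΣFP=145, ΣFN=145.
Micro-F1 score = 2·TP/(2·TP+FP+FN) on pooled counts = 0.669 (equals overall accuracy in single-label multiclass).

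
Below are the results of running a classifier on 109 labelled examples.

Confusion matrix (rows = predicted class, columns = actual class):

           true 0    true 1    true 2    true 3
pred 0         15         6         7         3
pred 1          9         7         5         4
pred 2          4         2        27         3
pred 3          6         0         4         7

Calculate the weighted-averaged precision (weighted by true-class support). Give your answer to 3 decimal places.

Per-class precision (TP/(TP+FP)):
  0: TP=15, FP=6+7+3=16 → 15/31 = 0.4839
  1: TP=7, FP=9+5+4=18 → 7/25 = 0.2800
  2: TP=27, FP=4+2+3=9 → 27/36 = 0.7500
  3: TP=7, FP=6+0+4=10 → 7/17 = 0.4118
Weighted-precision = Σ (supportᵢ/N)·precisionᵢ with N=109: (34/109)·0.4839 + (15/109)·0.2800 + (43/109)·0.7500 + (17/109)·0.4118 = 0.550

0.550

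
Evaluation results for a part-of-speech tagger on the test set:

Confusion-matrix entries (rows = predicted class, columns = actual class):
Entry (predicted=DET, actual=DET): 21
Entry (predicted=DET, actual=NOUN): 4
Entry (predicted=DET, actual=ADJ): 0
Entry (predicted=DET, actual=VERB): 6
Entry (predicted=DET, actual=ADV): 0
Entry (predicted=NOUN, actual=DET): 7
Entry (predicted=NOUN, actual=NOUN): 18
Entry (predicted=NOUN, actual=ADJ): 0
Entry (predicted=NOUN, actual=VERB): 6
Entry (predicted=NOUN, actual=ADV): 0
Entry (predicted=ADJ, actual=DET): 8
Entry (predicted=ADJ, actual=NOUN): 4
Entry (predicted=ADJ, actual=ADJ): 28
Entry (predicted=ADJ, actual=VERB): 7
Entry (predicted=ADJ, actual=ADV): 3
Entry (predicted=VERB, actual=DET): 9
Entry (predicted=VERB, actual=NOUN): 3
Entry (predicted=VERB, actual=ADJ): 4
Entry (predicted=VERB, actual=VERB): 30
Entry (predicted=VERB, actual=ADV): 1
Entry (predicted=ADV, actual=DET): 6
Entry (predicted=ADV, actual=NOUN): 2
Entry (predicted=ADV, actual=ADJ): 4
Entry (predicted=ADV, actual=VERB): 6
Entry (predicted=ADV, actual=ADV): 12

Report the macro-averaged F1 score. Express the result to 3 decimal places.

0.571

Per-class F1 score (2·TP/(2·TP+FP+FN)):
  DET: TP=21, FP=4+0+6+0=10, FN=7+8+9+6=30 → 42/82 = 0.5122
  NOUN: TP=18, FP=7+0+6+0=13, FN=4+4+3+2=13 → 36/62 = 0.5806
  ADJ: TP=28, FP=8+4+7+3=22, FN=0+0+4+4=8 → 56/86 = 0.6512
  VERB: TP=30, FP=9+3+4+1=17, FN=6+6+7+6=25 → 60/102 = 0.5882
  ADV: TP=12, FP=6+2+4+6=18, FN=0+0+3+1=4 → 24/46 = 0.5217
Macro-F1 score = mean = (0.5122 + 0.5806 + 0.6512 + 0.5882 + 0.5217) / 5 = 0.571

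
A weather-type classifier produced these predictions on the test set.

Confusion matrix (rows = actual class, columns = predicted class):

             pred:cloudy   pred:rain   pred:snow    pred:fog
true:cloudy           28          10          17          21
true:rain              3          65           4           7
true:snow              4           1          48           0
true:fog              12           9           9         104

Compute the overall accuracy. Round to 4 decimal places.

0.7164

Accuracy = trace / total = (28+65+48+104=245) / 342 = 245/342 = 0.7164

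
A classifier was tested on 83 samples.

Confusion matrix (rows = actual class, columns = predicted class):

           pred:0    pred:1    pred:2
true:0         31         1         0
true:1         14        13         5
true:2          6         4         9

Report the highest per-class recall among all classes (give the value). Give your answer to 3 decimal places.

Per-class recall (TP/(TP+FN)):
  0: TP=31, FN=1+0=1 → 31/32 = 0.9688
  1: TP=13, FN=14+5=19 → 13/32 = 0.4063
  2: TP=9, FN=6+4=10 → 9/19 = 0.4737
Highest is class '0' with recall = 0.969.

0.969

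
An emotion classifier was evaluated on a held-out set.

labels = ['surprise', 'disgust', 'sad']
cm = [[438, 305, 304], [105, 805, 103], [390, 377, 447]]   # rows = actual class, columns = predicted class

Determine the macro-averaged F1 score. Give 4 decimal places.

Per-class F1 score (2·TP/(2·TP+FP+FN)):
  surprise: TP=438, FP=105+390=495, FN=305+304=609 → 876/1980 = 0.44242
  disgust: TP=805, FP=305+377=682, FN=105+103=208 → 1610/2500 = 0.64400
  sad: TP=447, FP=304+103=407, FN=390+377=767 → 894/2068 = 0.43230
Macro-F1 score = mean = (0.44242 + 0.64400 + 0.43230) / 3 = 0.5062

0.5062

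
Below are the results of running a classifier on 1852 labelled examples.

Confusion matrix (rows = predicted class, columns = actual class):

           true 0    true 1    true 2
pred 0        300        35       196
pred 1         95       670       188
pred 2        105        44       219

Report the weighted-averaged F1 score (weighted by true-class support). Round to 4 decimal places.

Per-class F1 score (2·TP/(2·TP+FP+FN)):
  0: TP=300, FP=35+196=231, FN=95+105=200 → 600/1031 = 0.58196
  1: TP=670, FP=95+188=283, FN=35+44=79 → 1340/1702 = 0.78731
  2: TP=219, FP=105+44=149, FN=196+188=384 → 438/971 = 0.45108
Weighted-F1 score = Σ (supportᵢ/N)·F1 scoreᵢ with N=1852: (500/1852)·0.58196 + (749/1852)·0.78731 + (603/1852)·0.45108 = 0.6224

0.6224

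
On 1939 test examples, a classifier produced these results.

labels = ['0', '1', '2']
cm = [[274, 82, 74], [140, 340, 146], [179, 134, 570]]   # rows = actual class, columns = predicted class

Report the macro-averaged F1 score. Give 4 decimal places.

0.5975

Per-class F1 score (2·TP/(2·TP+FP+FN)):
  0: TP=274, FP=140+179=319, FN=82+74=156 → 548/1023 = 0.53568
  1: TP=340, FP=82+134=216, FN=140+146=286 → 680/1182 = 0.57530
  2: TP=570, FP=74+146=220, FN=179+134=313 → 1140/1673 = 0.68141
Macro-F1 score = mean = (0.53568 + 0.57530 + 0.68141) / 3 = 0.5975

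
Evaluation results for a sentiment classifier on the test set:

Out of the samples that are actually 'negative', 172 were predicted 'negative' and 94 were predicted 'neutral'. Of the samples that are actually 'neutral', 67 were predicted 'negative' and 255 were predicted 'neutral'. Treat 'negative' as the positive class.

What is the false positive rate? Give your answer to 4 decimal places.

FPR = FP/(FP+TN) = 67/(67+255) = 0.2081

0.2081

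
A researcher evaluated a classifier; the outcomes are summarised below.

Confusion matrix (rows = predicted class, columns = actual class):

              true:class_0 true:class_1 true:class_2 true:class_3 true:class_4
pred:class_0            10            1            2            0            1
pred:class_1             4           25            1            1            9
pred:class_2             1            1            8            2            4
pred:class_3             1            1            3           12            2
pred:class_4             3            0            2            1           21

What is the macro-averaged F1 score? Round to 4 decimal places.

0.6367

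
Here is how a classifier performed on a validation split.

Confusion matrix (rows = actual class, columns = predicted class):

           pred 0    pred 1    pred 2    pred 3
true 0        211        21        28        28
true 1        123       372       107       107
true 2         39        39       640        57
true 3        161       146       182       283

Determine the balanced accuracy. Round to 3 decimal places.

0.612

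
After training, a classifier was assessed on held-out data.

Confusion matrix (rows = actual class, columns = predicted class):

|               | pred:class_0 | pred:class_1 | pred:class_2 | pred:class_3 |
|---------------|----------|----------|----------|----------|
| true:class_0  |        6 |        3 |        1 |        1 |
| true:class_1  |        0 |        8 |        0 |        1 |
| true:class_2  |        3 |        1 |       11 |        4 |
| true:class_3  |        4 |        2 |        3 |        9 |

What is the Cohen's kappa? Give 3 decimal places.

Observed agreement pₒ = trace/N = 34/57 = 0.5965
Expected agreement pₑ = Σ (rowᵢ·colᵢ)/N² = (11·13 + 9·14 + 19·15 + 18·15)/57² = 0.2536
κ = (pₒ − pₑ)/(1 − pₑ) = (0.5965 − 0.2536)/(1 − 0.2536) = 0.459

0.459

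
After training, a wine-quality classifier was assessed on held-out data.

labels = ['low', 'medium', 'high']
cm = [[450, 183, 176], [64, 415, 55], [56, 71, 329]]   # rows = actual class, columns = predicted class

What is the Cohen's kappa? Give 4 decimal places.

0.4967

Observed agreement pₒ = trace/N = 1194/1799 = 0.66370
Expected agreement pₑ = Σ (rowᵢ·colᵢ)/N² = (809·570 + 534·669 + 456·560)/1799² = 0.33177
κ = (pₒ − pₑ)/(1 − pₑ) = (0.66370 − 0.33177)/(1 − 0.33177) = 0.4967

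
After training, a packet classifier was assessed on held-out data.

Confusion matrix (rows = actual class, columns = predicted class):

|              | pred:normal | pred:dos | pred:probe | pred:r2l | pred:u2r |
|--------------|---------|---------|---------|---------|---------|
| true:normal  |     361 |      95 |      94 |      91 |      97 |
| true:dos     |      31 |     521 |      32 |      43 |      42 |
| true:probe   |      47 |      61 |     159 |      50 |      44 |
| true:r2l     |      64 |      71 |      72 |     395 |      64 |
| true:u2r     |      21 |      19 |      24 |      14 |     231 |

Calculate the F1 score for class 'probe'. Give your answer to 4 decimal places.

0.4286

Take TP from the diagonal, FP from the rest of the 'probe' prediction marginal, FN from the rest of the 'probe' actual marginal.
F1 score = 2·TP/(2·TP+FP+FN).
probe: TP=159, FP=94+32+72+24=222, FN=47+61+50+44=202 → 318/742 = 0.42857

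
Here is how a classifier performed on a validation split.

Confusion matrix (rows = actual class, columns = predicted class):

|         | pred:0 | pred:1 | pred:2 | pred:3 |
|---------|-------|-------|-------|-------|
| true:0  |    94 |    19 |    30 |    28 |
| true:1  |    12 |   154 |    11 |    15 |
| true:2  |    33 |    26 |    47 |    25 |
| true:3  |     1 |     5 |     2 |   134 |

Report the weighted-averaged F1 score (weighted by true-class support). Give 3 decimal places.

Per-class F1 score (2·TP/(2·TP+FP+FN)):
  0: TP=94, FP=12+33+1=46, FN=19+30+28=77 → 188/311 = 0.6045
  1: TP=154, FP=19+26+5=50, FN=12+11+15=38 → 308/396 = 0.7778
  2: TP=47, FP=30+11+2=43, FN=33+26+25=84 → 94/221 = 0.4253
  3: TP=134, FP=28+15+25=68, FN=1+5+2=8 → 268/344 = 0.7791
Weighted-F1 score = Σ (supportᵢ/N)·F1 scoreᵢ with N=636: (171/636)·0.6045 + (192/636)·0.7778 + (131/636)·0.4253 + (142/636)·0.7791 = 0.659

0.659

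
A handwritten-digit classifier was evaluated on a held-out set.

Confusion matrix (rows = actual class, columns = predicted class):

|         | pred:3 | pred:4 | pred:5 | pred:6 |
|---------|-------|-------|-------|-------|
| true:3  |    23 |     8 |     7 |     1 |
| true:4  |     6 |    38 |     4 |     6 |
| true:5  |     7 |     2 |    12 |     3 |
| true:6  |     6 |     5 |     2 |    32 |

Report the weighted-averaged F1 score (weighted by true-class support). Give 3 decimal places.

Per-class F1 score (2·TP/(2·TP+FP+FN)):
  3: TP=23, FP=6+7+6=19, FN=8+7+1=16 → 46/81 = 0.5679
  4: TP=38, FP=8+2+5=15, FN=6+4+6=16 → 76/107 = 0.7103
  5: TP=12, FP=7+4+2=13, FN=7+2+3=12 → 24/49 = 0.4898
  6: TP=32, FP=1+6+3=10, FN=6+5+2=13 → 64/87 = 0.7356
Weighted-F1 score = Σ (supportᵢ/N)·F1 scoreᵢ with N=162: (39/162)·0.5679 + (54/162)·0.7103 + (24/162)·0.4898 + (45/162)·0.7356 = 0.650

0.650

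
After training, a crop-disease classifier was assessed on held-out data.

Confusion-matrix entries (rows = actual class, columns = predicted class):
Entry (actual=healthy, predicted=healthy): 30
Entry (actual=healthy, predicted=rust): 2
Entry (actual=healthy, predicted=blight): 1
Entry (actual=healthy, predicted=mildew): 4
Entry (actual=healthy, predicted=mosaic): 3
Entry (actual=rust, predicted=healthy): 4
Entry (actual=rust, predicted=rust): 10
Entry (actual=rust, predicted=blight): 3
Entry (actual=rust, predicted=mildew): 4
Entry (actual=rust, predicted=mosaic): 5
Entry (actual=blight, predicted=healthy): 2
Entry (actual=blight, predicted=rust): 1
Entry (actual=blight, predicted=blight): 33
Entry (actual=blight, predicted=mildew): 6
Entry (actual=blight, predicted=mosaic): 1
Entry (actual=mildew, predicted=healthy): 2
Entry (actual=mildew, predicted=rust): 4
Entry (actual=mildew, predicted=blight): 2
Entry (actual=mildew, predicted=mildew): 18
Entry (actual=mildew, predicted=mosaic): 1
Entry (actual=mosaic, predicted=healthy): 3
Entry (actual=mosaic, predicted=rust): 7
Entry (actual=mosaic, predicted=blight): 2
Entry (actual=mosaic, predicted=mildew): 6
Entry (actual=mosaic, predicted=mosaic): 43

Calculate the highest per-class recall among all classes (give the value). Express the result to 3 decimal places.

Per-class recall (TP/(TP+FN)):
  healthy: TP=30, FN=2+1+4+3=10 → 30/40 = 0.7500
  rust: TP=10, FN=4+3+4+5=16 → 10/26 = 0.3846
  blight: TP=33, FN=2+1+6+1=10 → 33/43 = 0.7674
  mildew: TP=18, FN=2+4+2+1=9 → 18/27 = 0.6667
  mosaic: TP=43, FN=3+7+2+6=18 → 43/61 = 0.7049
Highest is class 'blight' with recall = 0.767.

0.767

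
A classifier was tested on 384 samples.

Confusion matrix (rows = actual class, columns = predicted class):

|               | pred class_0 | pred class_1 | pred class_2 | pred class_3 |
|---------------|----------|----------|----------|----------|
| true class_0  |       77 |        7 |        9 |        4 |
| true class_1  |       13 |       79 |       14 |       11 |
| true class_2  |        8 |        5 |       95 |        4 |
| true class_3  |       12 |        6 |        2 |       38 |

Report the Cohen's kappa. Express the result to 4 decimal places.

Observed agreement pₒ = trace/N = 289/384 = 0.75260
Expected agreement pₑ = Σ (rowᵢ·colᵢ)/N² = (97·110 + 117·97 + 112·120 + 58·57)/384² = 0.26289
κ = (pₒ − pₑ)/(1 − pₑ) = (0.75260 − 0.26289)/(1 − 0.26289) = 0.6644

0.6644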